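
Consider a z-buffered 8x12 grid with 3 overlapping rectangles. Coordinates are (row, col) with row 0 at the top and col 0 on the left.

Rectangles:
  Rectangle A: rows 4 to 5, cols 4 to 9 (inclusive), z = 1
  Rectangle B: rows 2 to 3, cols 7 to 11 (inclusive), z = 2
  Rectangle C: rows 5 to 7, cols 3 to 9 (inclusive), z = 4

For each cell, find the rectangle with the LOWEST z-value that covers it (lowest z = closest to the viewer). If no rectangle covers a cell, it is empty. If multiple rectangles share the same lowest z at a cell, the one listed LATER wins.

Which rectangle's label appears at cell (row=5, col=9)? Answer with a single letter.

Check cell (5,9):
  A: rows 4-5 cols 4-9 z=1 -> covers; best now A (z=1)
  B: rows 2-3 cols 7-11 -> outside (row miss)
  C: rows 5-7 cols 3-9 z=4 -> covers; best now A (z=1)
Winner: A at z=1

Answer: A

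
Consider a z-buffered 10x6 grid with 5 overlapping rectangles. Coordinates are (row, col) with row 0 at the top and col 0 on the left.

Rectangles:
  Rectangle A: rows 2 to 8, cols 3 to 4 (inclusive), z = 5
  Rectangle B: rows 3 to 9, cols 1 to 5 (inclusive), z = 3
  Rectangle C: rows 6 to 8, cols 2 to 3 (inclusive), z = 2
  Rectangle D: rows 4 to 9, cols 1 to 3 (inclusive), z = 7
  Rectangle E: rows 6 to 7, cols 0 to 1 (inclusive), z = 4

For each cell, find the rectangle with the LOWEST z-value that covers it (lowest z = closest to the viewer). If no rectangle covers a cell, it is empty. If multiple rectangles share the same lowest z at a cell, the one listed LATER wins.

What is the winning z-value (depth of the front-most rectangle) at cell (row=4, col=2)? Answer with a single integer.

Check cell (4,2):
  A: rows 2-8 cols 3-4 -> outside (col miss)
  B: rows 3-9 cols 1-5 z=3 -> covers; best now B (z=3)
  C: rows 6-8 cols 2-3 -> outside (row miss)
  D: rows 4-9 cols 1-3 z=7 -> covers; best now B (z=3)
  E: rows 6-7 cols 0-1 -> outside (row miss)
Winner: B at z=3

Answer: 3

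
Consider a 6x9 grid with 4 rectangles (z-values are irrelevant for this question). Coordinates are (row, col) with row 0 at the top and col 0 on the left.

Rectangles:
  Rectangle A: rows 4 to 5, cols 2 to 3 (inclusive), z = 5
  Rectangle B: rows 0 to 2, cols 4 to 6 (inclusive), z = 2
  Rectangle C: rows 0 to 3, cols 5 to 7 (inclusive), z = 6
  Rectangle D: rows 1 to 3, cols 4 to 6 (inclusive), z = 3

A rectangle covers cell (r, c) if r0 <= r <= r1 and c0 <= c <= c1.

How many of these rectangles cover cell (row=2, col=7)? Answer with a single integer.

Answer: 1

Derivation:
Check cell (2,7):
  A: rows 4-5 cols 2-3 -> outside (row miss)
  B: rows 0-2 cols 4-6 -> outside (col miss)
  C: rows 0-3 cols 5-7 -> covers
  D: rows 1-3 cols 4-6 -> outside (col miss)
Count covering = 1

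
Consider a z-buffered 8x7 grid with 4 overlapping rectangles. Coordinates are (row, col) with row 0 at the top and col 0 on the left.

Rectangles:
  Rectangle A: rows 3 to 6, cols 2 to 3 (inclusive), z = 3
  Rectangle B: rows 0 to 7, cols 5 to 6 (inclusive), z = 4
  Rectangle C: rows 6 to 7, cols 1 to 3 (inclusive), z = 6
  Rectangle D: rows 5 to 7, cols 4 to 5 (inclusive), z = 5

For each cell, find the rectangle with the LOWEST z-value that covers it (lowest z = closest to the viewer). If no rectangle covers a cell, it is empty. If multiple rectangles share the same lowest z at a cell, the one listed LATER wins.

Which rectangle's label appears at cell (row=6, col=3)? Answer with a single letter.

Check cell (6,3):
  A: rows 3-6 cols 2-3 z=3 -> covers; best now A (z=3)
  B: rows 0-7 cols 5-6 -> outside (col miss)
  C: rows 6-7 cols 1-3 z=6 -> covers; best now A (z=3)
  D: rows 5-7 cols 4-5 -> outside (col miss)
Winner: A at z=3

Answer: A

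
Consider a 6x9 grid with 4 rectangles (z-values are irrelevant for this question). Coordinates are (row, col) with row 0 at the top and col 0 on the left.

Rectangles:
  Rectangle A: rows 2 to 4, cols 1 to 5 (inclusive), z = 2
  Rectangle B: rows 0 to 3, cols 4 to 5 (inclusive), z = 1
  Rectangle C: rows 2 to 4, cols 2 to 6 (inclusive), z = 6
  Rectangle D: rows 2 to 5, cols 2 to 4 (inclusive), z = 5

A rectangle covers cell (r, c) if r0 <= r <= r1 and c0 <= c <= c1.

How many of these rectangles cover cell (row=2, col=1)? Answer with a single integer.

Answer: 1

Derivation:
Check cell (2,1):
  A: rows 2-4 cols 1-5 -> covers
  B: rows 0-3 cols 4-5 -> outside (col miss)
  C: rows 2-4 cols 2-6 -> outside (col miss)
  D: rows 2-5 cols 2-4 -> outside (col miss)
Count covering = 1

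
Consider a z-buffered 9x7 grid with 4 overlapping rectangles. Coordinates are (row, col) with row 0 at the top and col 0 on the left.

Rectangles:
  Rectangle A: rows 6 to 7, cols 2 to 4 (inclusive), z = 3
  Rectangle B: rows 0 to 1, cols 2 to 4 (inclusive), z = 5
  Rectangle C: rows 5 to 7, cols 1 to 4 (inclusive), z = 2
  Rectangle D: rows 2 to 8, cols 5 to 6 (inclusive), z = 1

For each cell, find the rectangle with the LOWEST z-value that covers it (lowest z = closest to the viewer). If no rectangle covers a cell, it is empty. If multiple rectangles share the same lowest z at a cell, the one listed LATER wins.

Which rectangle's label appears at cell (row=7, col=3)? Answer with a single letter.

Check cell (7,3):
  A: rows 6-7 cols 2-4 z=3 -> covers; best now A (z=3)
  B: rows 0-1 cols 2-4 -> outside (row miss)
  C: rows 5-7 cols 1-4 z=2 -> covers; best now C (z=2)
  D: rows 2-8 cols 5-6 -> outside (col miss)
Winner: C at z=2

Answer: C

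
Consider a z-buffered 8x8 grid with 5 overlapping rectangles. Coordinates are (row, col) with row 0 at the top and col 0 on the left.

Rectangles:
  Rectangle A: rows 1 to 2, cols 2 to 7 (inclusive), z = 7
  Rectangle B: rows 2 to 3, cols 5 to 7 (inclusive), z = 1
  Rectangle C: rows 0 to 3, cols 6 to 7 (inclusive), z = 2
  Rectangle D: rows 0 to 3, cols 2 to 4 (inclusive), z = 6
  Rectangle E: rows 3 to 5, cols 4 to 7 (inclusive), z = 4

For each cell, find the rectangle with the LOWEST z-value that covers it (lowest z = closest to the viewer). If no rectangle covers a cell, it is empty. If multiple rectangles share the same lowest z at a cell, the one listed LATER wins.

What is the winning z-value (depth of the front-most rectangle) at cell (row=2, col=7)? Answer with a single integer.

Answer: 1

Derivation:
Check cell (2,7):
  A: rows 1-2 cols 2-7 z=7 -> covers; best now A (z=7)
  B: rows 2-3 cols 5-7 z=1 -> covers; best now B (z=1)
  C: rows 0-3 cols 6-7 z=2 -> covers; best now B (z=1)
  D: rows 0-3 cols 2-4 -> outside (col miss)
  E: rows 3-5 cols 4-7 -> outside (row miss)
Winner: B at z=1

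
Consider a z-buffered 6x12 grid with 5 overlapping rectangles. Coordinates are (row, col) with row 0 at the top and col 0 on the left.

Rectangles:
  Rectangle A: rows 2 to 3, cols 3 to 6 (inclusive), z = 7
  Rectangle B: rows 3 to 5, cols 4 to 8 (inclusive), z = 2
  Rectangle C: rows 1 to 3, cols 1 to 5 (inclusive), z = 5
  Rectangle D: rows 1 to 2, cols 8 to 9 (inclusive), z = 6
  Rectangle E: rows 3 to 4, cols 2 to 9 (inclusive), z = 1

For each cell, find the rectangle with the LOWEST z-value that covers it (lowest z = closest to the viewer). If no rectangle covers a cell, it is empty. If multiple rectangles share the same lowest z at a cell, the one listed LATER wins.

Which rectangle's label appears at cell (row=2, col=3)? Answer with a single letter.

Answer: C

Derivation:
Check cell (2,3):
  A: rows 2-3 cols 3-6 z=7 -> covers; best now A (z=7)
  B: rows 3-5 cols 4-8 -> outside (row miss)
  C: rows 1-3 cols 1-5 z=5 -> covers; best now C (z=5)
  D: rows 1-2 cols 8-9 -> outside (col miss)
  E: rows 3-4 cols 2-9 -> outside (row miss)
Winner: C at z=5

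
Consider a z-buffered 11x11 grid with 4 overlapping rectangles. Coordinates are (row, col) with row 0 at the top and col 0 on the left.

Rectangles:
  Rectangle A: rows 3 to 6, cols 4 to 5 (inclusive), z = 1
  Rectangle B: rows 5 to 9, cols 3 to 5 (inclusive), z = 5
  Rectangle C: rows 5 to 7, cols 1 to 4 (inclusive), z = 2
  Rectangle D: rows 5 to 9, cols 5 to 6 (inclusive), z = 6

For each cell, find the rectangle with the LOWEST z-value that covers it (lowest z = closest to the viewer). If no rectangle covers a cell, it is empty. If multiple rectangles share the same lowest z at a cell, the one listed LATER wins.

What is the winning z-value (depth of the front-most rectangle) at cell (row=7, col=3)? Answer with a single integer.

Check cell (7,3):
  A: rows 3-6 cols 4-5 -> outside (row miss)
  B: rows 5-9 cols 3-5 z=5 -> covers; best now B (z=5)
  C: rows 5-7 cols 1-4 z=2 -> covers; best now C (z=2)
  D: rows 5-9 cols 5-6 -> outside (col miss)
Winner: C at z=2

Answer: 2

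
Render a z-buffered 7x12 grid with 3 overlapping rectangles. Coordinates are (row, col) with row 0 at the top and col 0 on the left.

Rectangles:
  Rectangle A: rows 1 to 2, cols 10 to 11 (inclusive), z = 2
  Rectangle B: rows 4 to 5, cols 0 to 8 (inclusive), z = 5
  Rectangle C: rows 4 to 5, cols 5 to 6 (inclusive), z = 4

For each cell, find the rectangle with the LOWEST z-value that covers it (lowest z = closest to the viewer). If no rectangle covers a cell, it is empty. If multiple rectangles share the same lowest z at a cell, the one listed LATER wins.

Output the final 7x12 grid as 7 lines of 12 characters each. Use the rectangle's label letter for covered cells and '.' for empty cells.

............
..........AA
..........AA
............
BBBBBCCBB...
BBBBBCCBB...
............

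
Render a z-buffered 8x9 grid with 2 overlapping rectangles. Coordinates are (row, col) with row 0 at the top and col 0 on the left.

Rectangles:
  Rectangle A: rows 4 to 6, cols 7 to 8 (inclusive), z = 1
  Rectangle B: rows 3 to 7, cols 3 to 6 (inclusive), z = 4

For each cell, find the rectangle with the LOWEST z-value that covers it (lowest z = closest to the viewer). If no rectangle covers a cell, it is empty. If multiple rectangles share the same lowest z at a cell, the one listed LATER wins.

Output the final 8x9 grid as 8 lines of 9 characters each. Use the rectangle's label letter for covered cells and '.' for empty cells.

.........
.........
.........
...BBBB..
...BBBBAA
...BBBBAA
...BBBBAA
...BBBB..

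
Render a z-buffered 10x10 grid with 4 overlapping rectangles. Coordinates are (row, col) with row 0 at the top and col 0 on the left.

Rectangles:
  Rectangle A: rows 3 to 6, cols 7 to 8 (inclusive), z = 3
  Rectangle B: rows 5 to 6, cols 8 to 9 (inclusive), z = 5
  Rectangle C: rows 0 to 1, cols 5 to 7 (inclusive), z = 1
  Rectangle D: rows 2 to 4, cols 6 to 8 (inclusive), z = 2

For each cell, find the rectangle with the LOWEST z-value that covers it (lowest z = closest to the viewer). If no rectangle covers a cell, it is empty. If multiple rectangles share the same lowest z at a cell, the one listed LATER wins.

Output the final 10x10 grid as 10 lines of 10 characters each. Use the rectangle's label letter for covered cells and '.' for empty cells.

.....CCC..
.....CCC..
......DDD.
......DDD.
......DDD.
.......AAB
.......AAB
..........
..........
..........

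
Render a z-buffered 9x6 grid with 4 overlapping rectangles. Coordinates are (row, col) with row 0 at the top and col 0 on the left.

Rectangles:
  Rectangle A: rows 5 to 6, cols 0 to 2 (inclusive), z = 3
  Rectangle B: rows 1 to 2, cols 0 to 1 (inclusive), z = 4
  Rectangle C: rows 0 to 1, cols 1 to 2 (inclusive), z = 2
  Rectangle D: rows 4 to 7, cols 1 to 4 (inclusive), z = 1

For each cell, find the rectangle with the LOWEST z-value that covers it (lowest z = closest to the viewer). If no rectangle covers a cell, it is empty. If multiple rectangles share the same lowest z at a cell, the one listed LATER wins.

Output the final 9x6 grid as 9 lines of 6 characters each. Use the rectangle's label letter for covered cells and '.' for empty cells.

.CC...
BCC...
BB....
......
.DDDD.
ADDDD.
ADDDD.
.DDDD.
......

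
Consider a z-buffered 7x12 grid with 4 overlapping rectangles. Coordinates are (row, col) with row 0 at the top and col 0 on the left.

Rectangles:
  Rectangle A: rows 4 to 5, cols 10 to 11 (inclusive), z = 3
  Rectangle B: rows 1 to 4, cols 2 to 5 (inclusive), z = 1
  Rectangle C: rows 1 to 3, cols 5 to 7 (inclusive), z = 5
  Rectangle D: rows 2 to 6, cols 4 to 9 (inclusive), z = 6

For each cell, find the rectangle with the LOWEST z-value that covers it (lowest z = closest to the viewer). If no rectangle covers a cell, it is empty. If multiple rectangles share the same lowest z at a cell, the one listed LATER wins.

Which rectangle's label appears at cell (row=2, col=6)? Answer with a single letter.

Answer: C

Derivation:
Check cell (2,6):
  A: rows 4-5 cols 10-11 -> outside (row miss)
  B: rows 1-4 cols 2-5 -> outside (col miss)
  C: rows 1-3 cols 5-7 z=5 -> covers; best now C (z=5)
  D: rows 2-6 cols 4-9 z=6 -> covers; best now C (z=5)
Winner: C at z=5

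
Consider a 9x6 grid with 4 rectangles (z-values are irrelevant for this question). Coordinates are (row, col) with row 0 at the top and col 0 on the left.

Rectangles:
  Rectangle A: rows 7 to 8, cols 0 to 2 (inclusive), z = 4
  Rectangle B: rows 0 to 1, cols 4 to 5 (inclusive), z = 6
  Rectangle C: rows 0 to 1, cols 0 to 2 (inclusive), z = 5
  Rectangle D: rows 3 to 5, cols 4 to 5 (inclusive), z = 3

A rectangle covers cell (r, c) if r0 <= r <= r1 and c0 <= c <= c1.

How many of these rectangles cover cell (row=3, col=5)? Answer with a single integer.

Answer: 1

Derivation:
Check cell (3,5):
  A: rows 7-8 cols 0-2 -> outside (row miss)
  B: rows 0-1 cols 4-5 -> outside (row miss)
  C: rows 0-1 cols 0-2 -> outside (row miss)
  D: rows 3-5 cols 4-5 -> covers
Count covering = 1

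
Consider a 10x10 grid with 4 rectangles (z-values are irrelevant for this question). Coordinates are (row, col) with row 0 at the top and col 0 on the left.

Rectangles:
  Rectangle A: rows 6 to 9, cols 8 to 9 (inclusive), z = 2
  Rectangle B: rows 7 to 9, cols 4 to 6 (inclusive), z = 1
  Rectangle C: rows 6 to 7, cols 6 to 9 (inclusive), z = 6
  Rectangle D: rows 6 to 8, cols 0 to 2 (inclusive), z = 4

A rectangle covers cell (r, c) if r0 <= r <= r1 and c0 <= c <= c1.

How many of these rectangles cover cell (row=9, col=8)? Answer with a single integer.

Check cell (9,8):
  A: rows 6-9 cols 8-9 -> covers
  B: rows 7-9 cols 4-6 -> outside (col miss)
  C: rows 6-7 cols 6-9 -> outside (row miss)
  D: rows 6-8 cols 0-2 -> outside (row miss)
Count covering = 1

Answer: 1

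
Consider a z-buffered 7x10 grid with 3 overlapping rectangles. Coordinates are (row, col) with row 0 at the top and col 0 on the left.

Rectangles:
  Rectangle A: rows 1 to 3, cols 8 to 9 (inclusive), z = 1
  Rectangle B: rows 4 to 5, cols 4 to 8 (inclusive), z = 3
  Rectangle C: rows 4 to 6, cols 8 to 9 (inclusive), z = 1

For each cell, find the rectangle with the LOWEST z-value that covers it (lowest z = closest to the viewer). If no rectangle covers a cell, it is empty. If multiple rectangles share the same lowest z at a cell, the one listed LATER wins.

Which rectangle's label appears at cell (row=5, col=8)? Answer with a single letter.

Check cell (5,8):
  A: rows 1-3 cols 8-9 -> outside (row miss)
  B: rows 4-5 cols 4-8 z=3 -> covers; best now B (z=3)
  C: rows 4-6 cols 8-9 z=1 -> covers; best now C (z=1)
Winner: C at z=1

Answer: C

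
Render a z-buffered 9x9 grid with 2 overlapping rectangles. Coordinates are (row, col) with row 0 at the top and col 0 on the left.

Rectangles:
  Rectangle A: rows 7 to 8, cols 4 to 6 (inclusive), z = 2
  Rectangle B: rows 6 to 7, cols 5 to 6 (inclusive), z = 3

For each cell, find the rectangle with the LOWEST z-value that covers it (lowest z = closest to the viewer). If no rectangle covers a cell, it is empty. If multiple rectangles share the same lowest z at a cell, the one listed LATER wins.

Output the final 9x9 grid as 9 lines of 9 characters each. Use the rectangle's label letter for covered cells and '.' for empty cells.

.........
.........
.........
.........
.........
.........
.....BB..
....AAA..
....AAA..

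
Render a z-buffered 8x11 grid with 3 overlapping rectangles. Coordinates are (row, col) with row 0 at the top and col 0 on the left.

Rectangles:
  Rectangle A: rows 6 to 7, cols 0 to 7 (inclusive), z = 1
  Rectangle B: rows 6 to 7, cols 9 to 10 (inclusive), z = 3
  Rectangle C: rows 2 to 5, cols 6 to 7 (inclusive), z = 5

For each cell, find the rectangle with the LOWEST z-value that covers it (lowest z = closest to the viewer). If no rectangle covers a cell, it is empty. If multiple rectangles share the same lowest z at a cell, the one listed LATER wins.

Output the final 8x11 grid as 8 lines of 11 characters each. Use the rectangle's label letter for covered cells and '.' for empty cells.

...........
...........
......CC...
......CC...
......CC...
......CC...
AAAAAAAA.BB
AAAAAAAA.BB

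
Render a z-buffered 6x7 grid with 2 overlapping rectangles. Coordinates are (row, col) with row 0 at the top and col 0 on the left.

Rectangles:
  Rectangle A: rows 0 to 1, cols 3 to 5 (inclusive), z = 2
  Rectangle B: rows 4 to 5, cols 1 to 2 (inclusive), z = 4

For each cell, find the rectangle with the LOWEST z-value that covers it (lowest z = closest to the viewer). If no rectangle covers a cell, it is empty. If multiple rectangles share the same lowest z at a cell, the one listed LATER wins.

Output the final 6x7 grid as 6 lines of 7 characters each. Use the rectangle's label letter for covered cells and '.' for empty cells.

...AAA.
...AAA.
.......
.......
.BB....
.BB....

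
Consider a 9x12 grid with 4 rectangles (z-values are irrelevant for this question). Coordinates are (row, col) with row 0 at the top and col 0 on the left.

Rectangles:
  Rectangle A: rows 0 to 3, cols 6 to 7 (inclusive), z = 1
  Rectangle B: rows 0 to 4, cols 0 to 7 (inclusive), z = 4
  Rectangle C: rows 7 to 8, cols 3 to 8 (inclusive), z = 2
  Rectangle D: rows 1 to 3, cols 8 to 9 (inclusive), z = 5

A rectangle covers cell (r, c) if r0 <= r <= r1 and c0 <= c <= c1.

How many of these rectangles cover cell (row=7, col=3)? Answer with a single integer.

Check cell (7,3):
  A: rows 0-3 cols 6-7 -> outside (row miss)
  B: rows 0-4 cols 0-7 -> outside (row miss)
  C: rows 7-8 cols 3-8 -> covers
  D: rows 1-3 cols 8-9 -> outside (row miss)
Count covering = 1

Answer: 1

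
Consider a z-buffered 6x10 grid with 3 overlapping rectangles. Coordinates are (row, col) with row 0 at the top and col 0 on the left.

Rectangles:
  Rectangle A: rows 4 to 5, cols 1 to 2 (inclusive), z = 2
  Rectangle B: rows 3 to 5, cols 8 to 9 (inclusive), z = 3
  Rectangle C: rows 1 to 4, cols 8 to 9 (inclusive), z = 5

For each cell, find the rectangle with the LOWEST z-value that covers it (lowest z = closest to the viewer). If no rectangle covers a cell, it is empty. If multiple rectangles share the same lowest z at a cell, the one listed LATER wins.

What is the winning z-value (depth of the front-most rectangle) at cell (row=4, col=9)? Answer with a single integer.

Check cell (4,9):
  A: rows 4-5 cols 1-2 -> outside (col miss)
  B: rows 3-5 cols 8-9 z=3 -> covers; best now B (z=3)
  C: rows 1-4 cols 8-9 z=5 -> covers; best now B (z=3)
Winner: B at z=3

Answer: 3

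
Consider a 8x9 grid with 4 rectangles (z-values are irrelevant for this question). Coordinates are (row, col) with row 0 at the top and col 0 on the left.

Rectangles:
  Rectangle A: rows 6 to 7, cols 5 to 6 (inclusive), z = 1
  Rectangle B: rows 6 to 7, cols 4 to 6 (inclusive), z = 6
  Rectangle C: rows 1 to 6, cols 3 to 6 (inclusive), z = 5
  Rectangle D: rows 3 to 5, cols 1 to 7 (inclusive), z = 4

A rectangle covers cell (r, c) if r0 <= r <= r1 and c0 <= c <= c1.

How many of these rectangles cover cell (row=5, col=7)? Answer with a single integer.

Answer: 1

Derivation:
Check cell (5,7):
  A: rows 6-7 cols 5-6 -> outside (row miss)
  B: rows 6-7 cols 4-6 -> outside (row miss)
  C: rows 1-6 cols 3-6 -> outside (col miss)
  D: rows 3-5 cols 1-7 -> covers
Count covering = 1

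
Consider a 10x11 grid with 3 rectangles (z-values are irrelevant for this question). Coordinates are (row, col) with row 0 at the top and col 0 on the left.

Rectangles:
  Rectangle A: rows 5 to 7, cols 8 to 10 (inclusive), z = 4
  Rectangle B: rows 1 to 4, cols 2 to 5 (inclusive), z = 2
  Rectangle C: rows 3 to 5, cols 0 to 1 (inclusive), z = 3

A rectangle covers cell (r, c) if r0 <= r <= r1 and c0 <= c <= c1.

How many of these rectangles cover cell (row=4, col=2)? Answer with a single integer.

Check cell (4,2):
  A: rows 5-7 cols 8-10 -> outside (row miss)
  B: rows 1-4 cols 2-5 -> covers
  C: rows 3-5 cols 0-1 -> outside (col miss)
Count covering = 1

Answer: 1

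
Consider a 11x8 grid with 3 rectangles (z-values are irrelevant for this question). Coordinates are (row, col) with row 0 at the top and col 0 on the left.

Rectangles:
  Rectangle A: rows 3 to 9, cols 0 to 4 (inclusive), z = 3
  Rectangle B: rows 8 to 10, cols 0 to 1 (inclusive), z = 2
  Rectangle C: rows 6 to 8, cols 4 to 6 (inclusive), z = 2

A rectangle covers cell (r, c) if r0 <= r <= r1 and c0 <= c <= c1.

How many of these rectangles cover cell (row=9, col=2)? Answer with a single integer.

Answer: 1

Derivation:
Check cell (9,2):
  A: rows 3-9 cols 0-4 -> covers
  B: rows 8-10 cols 0-1 -> outside (col miss)
  C: rows 6-8 cols 4-6 -> outside (row miss)
Count covering = 1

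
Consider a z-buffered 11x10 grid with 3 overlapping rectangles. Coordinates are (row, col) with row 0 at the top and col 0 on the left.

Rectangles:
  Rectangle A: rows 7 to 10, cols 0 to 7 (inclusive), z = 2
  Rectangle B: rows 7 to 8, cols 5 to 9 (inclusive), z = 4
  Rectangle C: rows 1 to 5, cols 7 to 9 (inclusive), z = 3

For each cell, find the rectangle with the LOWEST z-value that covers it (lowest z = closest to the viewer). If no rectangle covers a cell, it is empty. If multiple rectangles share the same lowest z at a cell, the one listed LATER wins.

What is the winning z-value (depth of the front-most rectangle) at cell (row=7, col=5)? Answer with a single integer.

Answer: 2

Derivation:
Check cell (7,5):
  A: rows 7-10 cols 0-7 z=2 -> covers; best now A (z=2)
  B: rows 7-8 cols 5-9 z=4 -> covers; best now A (z=2)
  C: rows 1-5 cols 7-9 -> outside (row miss)
Winner: A at z=2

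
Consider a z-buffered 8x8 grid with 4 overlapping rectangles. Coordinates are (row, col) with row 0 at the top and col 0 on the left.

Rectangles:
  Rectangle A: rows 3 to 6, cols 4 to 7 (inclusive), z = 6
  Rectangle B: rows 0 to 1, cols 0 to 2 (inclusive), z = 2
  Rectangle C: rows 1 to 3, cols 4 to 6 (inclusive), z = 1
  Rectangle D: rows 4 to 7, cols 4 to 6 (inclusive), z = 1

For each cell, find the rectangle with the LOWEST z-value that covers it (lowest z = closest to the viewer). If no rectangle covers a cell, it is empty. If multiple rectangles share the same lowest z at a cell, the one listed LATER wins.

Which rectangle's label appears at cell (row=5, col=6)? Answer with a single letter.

Check cell (5,6):
  A: rows 3-6 cols 4-7 z=6 -> covers; best now A (z=6)
  B: rows 0-1 cols 0-2 -> outside (row miss)
  C: rows 1-3 cols 4-6 -> outside (row miss)
  D: rows 4-7 cols 4-6 z=1 -> covers; best now D (z=1)
Winner: D at z=1

Answer: D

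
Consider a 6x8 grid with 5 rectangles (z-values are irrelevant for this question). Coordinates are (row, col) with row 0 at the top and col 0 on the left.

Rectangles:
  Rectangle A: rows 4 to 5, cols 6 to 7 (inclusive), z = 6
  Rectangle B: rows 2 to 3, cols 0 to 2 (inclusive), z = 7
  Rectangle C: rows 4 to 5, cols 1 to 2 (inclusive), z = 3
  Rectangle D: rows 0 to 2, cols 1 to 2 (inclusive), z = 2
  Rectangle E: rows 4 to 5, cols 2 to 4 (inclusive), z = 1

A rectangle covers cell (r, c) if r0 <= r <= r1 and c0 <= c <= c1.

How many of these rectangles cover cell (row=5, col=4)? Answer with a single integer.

Check cell (5,4):
  A: rows 4-5 cols 6-7 -> outside (col miss)
  B: rows 2-3 cols 0-2 -> outside (row miss)
  C: rows 4-5 cols 1-2 -> outside (col miss)
  D: rows 0-2 cols 1-2 -> outside (row miss)
  E: rows 4-5 cols 2-4 -> covers
Count covering = 1

Answer: 1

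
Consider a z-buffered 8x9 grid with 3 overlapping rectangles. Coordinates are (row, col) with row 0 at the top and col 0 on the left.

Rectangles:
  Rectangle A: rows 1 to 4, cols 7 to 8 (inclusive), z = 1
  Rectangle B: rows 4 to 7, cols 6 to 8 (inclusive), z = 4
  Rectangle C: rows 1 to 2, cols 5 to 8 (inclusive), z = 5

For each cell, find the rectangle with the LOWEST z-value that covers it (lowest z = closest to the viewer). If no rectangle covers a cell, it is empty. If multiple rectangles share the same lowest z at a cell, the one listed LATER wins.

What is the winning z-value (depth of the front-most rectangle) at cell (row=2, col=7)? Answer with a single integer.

Check cell (2,7):
  A: rows 1-4 cols 7-8 z=1 -> covers; best now A (z=1)
  B: rows 4-7 cols 6-8 -> outside (row miss)
  C: rows 1-2 cols 5-8 z=5 -> covers; best now A (z=1)
Winner: A at z=1

Answer: 1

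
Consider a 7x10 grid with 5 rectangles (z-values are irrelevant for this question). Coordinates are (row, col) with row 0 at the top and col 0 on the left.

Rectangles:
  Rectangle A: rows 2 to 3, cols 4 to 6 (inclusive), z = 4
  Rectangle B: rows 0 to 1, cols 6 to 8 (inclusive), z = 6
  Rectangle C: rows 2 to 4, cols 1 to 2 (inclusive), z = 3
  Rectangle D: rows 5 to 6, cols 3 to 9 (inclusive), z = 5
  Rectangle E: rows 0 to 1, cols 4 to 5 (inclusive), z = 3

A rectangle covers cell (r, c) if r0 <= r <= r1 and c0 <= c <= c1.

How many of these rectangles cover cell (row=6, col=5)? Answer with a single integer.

Answer: 1

Derivation:
Check cell (6,5):
  A: rows 2-3 cols 4-6 -> outside (row miss)
  B: rows 0-1 cols 6-8 -> outside (row miss)
  C: rows 2-4 cols 1-2 -> outside (row miss)
  D: rows 5-6 cols 3-9 -> covers
  E: rows 0-1 cols 4-5 -> outside (row miss)
Count covering = 1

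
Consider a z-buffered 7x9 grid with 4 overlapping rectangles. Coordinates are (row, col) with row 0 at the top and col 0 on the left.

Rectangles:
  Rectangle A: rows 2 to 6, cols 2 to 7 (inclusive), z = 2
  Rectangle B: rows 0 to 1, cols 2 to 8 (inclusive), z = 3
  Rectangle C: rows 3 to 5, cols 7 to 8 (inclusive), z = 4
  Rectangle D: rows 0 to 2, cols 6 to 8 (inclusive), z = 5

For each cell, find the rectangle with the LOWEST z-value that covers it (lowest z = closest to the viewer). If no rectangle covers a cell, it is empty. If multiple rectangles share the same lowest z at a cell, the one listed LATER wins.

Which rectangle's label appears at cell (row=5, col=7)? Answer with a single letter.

Answer: A

Derivation:
Check cell (5,7):
  A: rows 2-6 cols 2-7 z=2 -> covers; best now A (z=2)
  B: rows 0-1 cols 2-8 -> outside (row miss)
  C: rows 3-5 cols 7-8 z=4 -> covers; best now A (z=2)
  D: rows 0-2 cols 6-8 -> outside (row miss)
Winner: A at z=2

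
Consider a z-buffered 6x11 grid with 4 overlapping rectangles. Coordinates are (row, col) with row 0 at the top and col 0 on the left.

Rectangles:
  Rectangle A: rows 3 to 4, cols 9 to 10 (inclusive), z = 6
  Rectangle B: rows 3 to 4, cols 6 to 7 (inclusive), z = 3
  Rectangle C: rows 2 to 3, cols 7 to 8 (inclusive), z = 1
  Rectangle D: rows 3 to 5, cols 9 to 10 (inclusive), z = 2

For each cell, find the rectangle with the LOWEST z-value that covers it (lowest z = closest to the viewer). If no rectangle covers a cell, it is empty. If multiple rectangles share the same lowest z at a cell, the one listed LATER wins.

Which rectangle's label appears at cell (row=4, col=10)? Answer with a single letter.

Check cell (4,10):
  A: rows 3-4 cols 9-10 z=6 -> covers; best now A (z=6)
  B: rows 3-4 cols 6-7 -> outside (col miss)
  C: rows 2-3 cols 7-8 -> outside (row miss)
  D: rows 3-5 cols 9-10 z=2 -> covers; best now D (z=2)
Winner: D at z=2

Answer: D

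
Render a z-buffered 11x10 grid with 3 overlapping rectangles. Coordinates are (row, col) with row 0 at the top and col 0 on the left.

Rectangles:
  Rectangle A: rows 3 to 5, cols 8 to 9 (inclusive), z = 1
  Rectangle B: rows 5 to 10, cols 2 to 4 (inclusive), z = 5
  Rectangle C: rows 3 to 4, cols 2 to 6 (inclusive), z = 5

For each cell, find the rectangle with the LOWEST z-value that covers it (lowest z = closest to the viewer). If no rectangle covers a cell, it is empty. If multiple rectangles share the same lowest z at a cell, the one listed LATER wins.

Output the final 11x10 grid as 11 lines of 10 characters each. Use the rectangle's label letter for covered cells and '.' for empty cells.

..........
..........
..........
..CCCCC.AA
..CCCCC.AA
..BBB...AA
..BBB.....
..BBB.....
..BBB.....
..BBB.....
..BBB.....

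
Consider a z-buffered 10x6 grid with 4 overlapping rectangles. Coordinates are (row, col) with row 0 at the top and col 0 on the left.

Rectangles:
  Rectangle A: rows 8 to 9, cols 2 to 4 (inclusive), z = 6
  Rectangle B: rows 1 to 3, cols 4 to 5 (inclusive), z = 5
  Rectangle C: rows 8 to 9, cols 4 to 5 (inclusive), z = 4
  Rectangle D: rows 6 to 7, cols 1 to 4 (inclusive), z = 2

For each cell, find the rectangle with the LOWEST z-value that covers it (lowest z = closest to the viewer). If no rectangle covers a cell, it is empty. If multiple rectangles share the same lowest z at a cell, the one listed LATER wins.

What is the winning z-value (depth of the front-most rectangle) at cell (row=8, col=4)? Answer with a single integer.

Answer: 4

Derivation:
Check cell (8,4):
  A: rows 8-9 cols 2-4 z=6 -> covers; best now A (z=6)
  B: rows 1-3 cols 4-5 -> outside (row miss)
  C: rows 8-9 cols 4-5 z=4 -> covers; best now C (z=4)
  D: rows 6-7 cols 1-4 -> outside (row miss)
Winner: C at z=4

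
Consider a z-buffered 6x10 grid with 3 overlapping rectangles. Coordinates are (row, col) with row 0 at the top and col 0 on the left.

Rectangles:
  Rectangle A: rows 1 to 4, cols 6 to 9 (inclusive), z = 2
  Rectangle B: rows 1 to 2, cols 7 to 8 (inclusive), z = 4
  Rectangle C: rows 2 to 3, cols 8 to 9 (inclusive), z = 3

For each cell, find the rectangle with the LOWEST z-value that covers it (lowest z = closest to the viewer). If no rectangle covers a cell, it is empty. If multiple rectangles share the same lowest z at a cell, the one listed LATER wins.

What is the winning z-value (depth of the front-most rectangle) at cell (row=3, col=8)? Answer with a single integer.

Answer: 2

Derivation:
Check cell (3,8):
  A: rows 1-4 cols 6-9 z=2 -> covers; best now A (z=2)
  B: rows 1-2 cols 7-8 -> outside (row miss)
  C: rows 2-3 cols 8-9 z=3 -> covers; best now A (z=2)
Winner: A at z=2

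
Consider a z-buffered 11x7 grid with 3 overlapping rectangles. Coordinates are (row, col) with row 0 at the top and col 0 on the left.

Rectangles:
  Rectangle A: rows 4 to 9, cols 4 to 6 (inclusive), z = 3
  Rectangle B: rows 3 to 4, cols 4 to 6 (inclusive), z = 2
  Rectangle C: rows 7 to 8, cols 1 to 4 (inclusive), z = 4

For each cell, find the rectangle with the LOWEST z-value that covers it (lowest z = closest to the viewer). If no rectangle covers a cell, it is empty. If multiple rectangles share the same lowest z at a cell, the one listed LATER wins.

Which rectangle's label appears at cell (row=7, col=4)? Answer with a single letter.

Answer: A

Derivation:
Check cell (7,4):
  A: rows 4-9 cols 4-6 z=3 -> covers; best now A (z=3)
  B: rows 3-4 cols 4-6 -> outside (row miss)
  C: rows 7-8 cols 1-4 z=4 -> covers; best now A (z=3)
Winner: A at z=3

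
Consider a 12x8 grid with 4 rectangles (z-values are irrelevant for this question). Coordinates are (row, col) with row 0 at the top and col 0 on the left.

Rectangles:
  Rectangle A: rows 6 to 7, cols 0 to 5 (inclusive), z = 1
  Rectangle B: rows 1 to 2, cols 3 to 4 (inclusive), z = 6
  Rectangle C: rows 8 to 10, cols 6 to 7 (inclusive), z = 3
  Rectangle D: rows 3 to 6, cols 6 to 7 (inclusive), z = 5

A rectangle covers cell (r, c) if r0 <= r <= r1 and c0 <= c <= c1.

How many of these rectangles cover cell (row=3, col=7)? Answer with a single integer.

Check cell (3,7):
  A: rows 6-7 cols 0-5 -> outside (row miss)
  B: rows 1-2 cols 3-4 -> outside (row miss)
  C: rows 8-10 cols 6-7 -> outside (row miss)
  D: rows 3-6 cols 6-7 -> covers
Count covering = 1

Answer: 1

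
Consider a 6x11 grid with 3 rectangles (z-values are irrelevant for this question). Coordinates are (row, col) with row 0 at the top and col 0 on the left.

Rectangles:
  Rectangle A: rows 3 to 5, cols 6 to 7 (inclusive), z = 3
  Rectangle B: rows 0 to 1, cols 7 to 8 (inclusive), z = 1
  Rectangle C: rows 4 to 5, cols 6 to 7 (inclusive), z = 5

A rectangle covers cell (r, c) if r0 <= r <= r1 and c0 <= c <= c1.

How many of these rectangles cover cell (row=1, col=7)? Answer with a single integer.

Answer: 1

Derivation:
Check cell (1,7):
  A: rows 3-5 cols 6-7 -> outside (row miss)
  B: rows 0-1 cols 7-8 -> covers
  C: rows 4-5 cols 6-7 -> outside (row miss)
Count covering = 1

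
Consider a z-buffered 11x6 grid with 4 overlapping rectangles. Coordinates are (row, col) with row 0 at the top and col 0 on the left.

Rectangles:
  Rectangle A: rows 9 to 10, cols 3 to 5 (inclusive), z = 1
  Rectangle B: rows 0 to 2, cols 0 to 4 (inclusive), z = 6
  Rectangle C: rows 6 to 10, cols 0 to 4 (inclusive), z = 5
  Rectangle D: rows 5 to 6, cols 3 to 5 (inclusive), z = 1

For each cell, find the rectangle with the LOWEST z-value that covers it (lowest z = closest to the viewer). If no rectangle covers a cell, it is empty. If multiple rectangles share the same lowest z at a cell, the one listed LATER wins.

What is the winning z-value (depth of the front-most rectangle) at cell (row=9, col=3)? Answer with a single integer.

Answer: 1

Derivation:
Check cell (9,3):
  A: rows 9-10 cols 3-5 z=1 -> covers; best now A (z=1)
  B: rows 0-2 cols 0-4 -> outside (row miss)
  C: rows 6-10 cols 0-4 z=5 -> covers; best now A (z=1)
  D: rows 5-6 cols 3-5 -> outside (row miss)
Winner: A at z=1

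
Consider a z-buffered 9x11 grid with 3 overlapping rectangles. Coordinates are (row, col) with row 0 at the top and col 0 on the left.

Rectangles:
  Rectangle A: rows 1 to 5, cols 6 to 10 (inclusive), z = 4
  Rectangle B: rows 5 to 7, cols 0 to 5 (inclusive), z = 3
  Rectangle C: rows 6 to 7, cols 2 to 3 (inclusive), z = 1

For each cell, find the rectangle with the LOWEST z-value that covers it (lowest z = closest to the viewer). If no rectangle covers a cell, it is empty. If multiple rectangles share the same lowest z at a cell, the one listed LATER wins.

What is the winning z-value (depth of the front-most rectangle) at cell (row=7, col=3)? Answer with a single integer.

Check cell (7,3):
  A: rows 1-5 cols 6-10 -> outside (row miss)
  B: rows 5-7 cols 0-5 z=3 -> covers; best now B (z=3)
  C: rows 6-7 cols 2-3 z=1 -> covers; best now C (z=1)
Winner: C at z=1

Answer: 1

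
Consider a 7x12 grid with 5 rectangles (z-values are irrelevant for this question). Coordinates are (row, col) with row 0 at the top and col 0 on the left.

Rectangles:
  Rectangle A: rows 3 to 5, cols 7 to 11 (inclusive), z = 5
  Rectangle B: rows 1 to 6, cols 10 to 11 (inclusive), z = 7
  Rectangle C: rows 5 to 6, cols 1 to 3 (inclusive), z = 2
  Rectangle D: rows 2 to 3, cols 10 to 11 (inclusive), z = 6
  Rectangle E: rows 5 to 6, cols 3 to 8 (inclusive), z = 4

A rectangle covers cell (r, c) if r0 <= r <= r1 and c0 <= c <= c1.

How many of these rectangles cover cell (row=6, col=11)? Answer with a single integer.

Check cell (6,11):
  A: rows 3-5 cols 7-11 -> outside (row miss)
  B: rows 1-6 cols 10-11 -> covers
  C: rows 5-6 cols 1-3 -> outside (col miss)
  D: rows 2-3 cols 10-11 -> outside (row miss)
  E: rows 5-6 cols 3-8 -> outside (col miss)
Count covering = 1

Answer: 1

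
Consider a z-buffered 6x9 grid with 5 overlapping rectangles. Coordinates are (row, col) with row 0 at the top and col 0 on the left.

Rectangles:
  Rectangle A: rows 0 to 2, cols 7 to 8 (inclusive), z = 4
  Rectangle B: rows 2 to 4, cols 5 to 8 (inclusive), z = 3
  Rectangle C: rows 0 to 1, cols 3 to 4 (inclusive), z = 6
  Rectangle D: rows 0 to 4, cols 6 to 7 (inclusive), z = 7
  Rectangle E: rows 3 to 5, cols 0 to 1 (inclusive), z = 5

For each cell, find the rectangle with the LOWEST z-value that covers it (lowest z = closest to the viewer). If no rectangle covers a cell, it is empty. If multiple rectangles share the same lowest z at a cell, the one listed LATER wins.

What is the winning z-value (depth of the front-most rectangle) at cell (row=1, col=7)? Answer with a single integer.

Answer: 4

Derivation:
Check cell (1,7):
  A: rows 0-2 cols 7-8 z=4 -> covers; best now A (z=4)
  B: rows 2-4 cols 5-8 -> outside (row miss)
  C: rows 0-1 cols 3-4 -> outside (col miss)
  D: rows 0-4 cols 6-7 z=7 -> covers; best now A (z=4)
  E: rows 3-5 cols 0-1 -> outside (row miss)
Winner: A at z=4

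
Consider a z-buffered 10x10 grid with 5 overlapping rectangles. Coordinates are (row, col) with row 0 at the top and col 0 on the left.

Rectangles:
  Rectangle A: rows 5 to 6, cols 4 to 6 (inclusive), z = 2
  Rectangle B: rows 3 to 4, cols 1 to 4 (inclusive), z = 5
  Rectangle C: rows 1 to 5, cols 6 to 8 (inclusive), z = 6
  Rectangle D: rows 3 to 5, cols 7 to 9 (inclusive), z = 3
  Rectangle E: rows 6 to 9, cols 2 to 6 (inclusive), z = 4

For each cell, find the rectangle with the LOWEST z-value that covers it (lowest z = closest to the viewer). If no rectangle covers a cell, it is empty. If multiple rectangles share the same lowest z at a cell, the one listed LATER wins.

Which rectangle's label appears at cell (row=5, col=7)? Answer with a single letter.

Check cell (5,7):
  A: rows 5-6 cols 4-6 -> outside (col miss)
  B: rows 3-4 cols 1-4 -> outside (row miss)
  C: rows 1-5 cols 6-8 z=6 -> covers; best now C (z=6)
  D: rows 3-5 cols 7-9 z=3 -> covers; best now D (z=3)
  E: rows 6-9 cols 2-6 -> outside (row miss)
Winner: D at z=3

Answer: D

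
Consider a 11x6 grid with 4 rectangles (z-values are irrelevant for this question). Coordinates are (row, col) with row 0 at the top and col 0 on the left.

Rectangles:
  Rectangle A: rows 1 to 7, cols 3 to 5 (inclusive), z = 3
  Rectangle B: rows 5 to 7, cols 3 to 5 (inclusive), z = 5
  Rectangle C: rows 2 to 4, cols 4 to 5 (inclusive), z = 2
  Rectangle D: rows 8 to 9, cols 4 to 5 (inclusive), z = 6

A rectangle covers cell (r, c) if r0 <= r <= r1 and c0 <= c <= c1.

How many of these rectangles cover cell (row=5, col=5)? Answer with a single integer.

Answer: 2

Derivation:
Check cell (5,5):
  A: rows 1-7 cols 3-5 -> covers
  B: rows 5-7 cols 3-5 -> covers
  C: rows 2-4 cols 4-5 -> outside (row miss)
  D: rows 8-9 cols 4-5 -> outside (row miss)
Count covering = 2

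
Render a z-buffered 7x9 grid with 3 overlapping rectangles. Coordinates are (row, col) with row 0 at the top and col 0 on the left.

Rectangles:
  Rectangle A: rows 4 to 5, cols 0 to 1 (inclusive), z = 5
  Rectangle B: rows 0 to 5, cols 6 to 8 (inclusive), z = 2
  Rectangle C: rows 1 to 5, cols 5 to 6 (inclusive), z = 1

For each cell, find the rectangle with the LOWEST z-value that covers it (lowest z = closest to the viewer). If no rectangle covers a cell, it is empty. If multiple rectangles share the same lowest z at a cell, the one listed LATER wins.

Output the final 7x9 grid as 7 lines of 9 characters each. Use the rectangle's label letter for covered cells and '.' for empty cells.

......BBB
.....CCBB
.....CCBB
.....CCBB
AA...CCBB
AA...CCBB
.........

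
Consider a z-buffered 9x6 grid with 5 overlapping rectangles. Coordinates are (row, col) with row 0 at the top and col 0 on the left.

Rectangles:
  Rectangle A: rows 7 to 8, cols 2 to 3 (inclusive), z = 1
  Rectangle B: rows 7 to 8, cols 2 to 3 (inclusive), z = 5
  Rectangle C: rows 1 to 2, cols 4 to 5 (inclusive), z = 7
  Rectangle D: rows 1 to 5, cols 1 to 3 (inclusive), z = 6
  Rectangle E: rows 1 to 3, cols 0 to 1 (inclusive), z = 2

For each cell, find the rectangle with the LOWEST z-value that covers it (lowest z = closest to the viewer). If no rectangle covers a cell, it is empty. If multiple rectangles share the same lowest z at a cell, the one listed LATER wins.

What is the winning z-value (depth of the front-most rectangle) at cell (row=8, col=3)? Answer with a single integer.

Check cell (8,3):
  A: rows 7-8 cols 2-3 z=1 -> covers; best now A (z=1)
  B: rows 7-8 cols 2-3 z=5 -> covers; best now A (z=1)
  C: rows 1-2 cols 4-5 -> outside (row miss)
  D: rows 1-5 cols 1-3 -> outside (row miss)
  E: rows 1-3 cols 0-1 -> outside (row miss)
Winner: A at z=1

Answer: 1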